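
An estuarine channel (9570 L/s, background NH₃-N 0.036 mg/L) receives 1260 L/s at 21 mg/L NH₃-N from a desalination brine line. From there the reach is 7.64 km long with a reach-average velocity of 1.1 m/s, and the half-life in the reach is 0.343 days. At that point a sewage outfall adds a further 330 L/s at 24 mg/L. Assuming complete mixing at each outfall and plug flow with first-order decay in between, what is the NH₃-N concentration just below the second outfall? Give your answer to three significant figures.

2.75 mg/L

After mixing, C = (9570·0.03600 + 1260·21.00) / 10830 = 26800/10830 = 2.475 mg/L; combined flow 10830 L/s.
Travel time t = 7.64·1000 / 1.1 = 6945 s = 1.929 h.
Half-life 0.343 d → k = ln 2 / 0.343 = 2.021 d⁻¹.
Applying C = C₀e^(−kt): 2.475 × 0.8501 = 2.104 mg/L.
Second outfall: C = (10830·2.104 + 330.0·24.00)/11160 = 2.751 mg/L.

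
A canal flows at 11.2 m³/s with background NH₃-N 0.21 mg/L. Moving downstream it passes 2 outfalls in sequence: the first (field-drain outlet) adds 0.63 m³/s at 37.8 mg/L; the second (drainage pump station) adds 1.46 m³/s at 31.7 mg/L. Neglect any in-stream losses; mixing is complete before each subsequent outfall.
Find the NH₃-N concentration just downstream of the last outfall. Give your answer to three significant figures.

5.45 mg/L

Outfall 1: combined Q = 11.83 m³/s; C = (11.20·0.2100 + 0.6300·37.80)/11.83 = 2.212 mg/L.
Outfall 2: combined Q = 13.29 m³/s; C = (11.83·2.212 + 1.460·31.70)/13.29 = 5.451 mg/L.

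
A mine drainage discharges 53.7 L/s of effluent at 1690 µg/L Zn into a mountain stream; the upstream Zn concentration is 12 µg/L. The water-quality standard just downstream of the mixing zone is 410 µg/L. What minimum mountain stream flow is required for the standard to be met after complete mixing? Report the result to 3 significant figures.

173 L/s

Set C_mix = 410: (Q·12.00 + 53.70·1690) / (Q + 53.70) = 410
→ Q = 53.70·(1690 − 410)/(410 − 12.00) = 172.7 L/s.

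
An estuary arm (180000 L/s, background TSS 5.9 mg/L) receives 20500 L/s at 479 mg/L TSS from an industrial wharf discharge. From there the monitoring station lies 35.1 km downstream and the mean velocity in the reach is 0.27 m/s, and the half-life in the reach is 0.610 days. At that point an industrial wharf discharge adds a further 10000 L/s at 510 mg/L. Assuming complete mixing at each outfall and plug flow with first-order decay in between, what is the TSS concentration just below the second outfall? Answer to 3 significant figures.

33.6 mg/L

Mass balance: C = (180000·5.900 + 20500·479.0) / 200500 = 10880000/200500 = 54.27 mg/L; combined flow 200500 L/s.
Travel time t = 35.1·1000 / 0.27 = 130000 s = 36.11 h.
Half-life 0.610 d → k = ln 2 / 0.610 = 1.136 d⁻¹.
Applying C = C₀e^(−kt): 54.27 × 0.1809 = 9.819 mg/L.
At the second outfall, C = (200500·9.819 + 10000·510.0) / (200500 + 10000) = 33.58 mg/L.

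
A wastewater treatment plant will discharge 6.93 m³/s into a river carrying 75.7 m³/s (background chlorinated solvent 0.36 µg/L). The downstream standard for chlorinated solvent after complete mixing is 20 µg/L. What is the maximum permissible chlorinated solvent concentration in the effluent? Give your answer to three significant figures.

At the limit, (Qr·Cr + Qe·Cₑ)/(Qr + Qe) = 20:
Cₑ = (82.63·20 − 75.70·0.3600) / 6.930 = 234.5 µg/L.

235 µg/L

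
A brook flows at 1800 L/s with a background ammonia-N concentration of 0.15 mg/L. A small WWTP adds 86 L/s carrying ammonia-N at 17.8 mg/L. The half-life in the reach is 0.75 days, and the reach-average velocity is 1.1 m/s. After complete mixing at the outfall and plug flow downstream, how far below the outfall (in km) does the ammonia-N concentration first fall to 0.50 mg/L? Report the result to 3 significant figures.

After mixing, C = (1800·0.1500 + 86.00·17.80) / 1886 = 1801/1886 = 0.9548 mg/L.
Half-life 0.75 d → k = ln 2 / 0.75 = 0.9242 d⁻¹.
Set 0.9548·exp(−k·t) = 0.50 → t = ln(0.9548/0.50)/k = 60480 s = 16.80 h.
Distance = v·t = 1.1·60480 = 66530 m = 66.53 km.

66.5 km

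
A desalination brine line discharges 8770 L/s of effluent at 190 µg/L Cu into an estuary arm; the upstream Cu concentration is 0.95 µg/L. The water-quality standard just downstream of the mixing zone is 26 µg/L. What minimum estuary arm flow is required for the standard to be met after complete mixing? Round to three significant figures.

57400 L/s

Set C_mix = 26: (Q·0.9500 + 8770·190.0) / (Q + 8770) = 26
→ Q = 8770·(190.0 − 26)/(26 − 0.9500) = 57420 L/s.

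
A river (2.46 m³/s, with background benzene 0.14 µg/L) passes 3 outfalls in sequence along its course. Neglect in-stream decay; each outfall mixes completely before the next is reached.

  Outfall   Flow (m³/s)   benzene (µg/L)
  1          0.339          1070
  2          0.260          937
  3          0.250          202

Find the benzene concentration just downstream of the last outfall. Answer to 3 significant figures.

199 µg/L

Below outfall 1: Q → 2.799 m³/s, C = (2.460·0.1400 + 0.3390·1070)/2.799 = 129.7 µg/L.
Below outfall 2: Q → 3.059 m³/s, C = (2.799·129.7 + 0.2600·937.0)/3.059 = 198.3 µg/L.
Below outfall 3: Q → 3.309 m³/s, C = (3.059·198.3 + 0.2500·202.0)/3.309 = 198.6 µg/L.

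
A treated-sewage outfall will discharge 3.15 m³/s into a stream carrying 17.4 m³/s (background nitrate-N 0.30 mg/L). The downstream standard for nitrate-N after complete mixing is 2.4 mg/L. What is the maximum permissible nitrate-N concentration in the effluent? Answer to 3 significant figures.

14.0 mg/L

At the limit, (Qr·Cr + Qe·Cₑ)/(Qr + Qe) = 2.4:
Cₑ = (20.55·2.4 − 17.40·0.3000) / 3.150 = 14.00 mg/L.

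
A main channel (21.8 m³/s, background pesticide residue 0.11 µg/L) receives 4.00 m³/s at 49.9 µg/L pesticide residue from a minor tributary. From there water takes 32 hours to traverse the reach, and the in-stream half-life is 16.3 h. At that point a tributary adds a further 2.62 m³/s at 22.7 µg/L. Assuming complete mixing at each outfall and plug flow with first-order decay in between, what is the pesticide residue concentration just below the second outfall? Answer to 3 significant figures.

Mixed concentration C = ΣQC/ΣQ = (21.80·0.1100 + 4.000·49.90) / 25.80 = 202.0/25.80 = 7.829 µg/L; combined flow 25.80 m³/s.
Half-life 16.3 h → k = ln 2 / 16.3 = 0.04252 h⁻¹ = 1.021 d⁻¹.
After decay, C = 7.829 × e^(−kt) = 7.829 × 0.2565 = 2.008 µg/L.
At the second outfall, C = (25.80·2.008 + 2.620·22.70) / (25.80 + 2.620) = 3.916 µg/L.

3.92 µg/L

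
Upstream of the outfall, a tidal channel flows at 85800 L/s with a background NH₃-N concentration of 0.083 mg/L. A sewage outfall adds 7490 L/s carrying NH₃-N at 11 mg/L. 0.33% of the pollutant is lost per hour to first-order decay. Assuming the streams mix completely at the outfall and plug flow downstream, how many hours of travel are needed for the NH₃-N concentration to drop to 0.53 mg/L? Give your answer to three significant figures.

Mass balance: C = (85800·0.08300 + 7490·11.00) / 93290 = 89510/93290 = 0.9595 mg/L.
0.33%/h lost → k = −ln(1 − 0.0033) = 0.003305 h⁻¹.
0.9595·exp(−k·t) = 0.53 → t = ln(0.9595/0.53)/k = 646400 s = 179.6 h.

180 h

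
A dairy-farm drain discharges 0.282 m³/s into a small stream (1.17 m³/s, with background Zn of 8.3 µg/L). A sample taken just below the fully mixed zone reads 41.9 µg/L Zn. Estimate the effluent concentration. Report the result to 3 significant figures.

181 µg/L

Mass balance: 1.170·8.300 + 0.2820·Cₑ = 1.452·41.90
→ Cₑ = (1.452·41.90 − 1.170·8.300) / 0.2820 = 181.3 µg/L.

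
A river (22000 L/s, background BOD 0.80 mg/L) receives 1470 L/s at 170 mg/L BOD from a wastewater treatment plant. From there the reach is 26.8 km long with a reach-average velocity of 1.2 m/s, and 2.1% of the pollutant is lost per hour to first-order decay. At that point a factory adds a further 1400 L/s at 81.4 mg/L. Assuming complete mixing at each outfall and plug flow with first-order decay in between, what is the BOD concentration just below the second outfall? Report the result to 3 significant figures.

After mixing, C = (22000·0.8000 + 1470·170.0) / 23470 = 267500/23470 = 11.40 mg/L; combined flow 23470 L/s.
Travel time t = 26.8·1000 / 1.2 = 22330 s = 6.204 h.
2.1%/h lost → k = −ln(1 − 0.021) = 0.02122 h⁻¹.
After decay, C = 11.40 × e^(−kt) = 11.40 × 0.8766 = 9.991 mg/L.
At the second outfall, C = (23470·9.991 + 1400·81.40) / (23470 + 1400) = 14.01 mg/L.

14.0 mg/L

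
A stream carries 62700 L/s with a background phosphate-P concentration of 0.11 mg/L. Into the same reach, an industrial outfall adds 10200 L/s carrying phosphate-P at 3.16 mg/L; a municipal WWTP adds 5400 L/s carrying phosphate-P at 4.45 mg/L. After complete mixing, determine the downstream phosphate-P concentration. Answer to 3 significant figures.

Flow-weighted average: C = (62700·0.1100 + 10200·3.160 + 5400·4.450) / 78300 = 63160/78300 = 0.8066 mg/L.

0.807 mg/L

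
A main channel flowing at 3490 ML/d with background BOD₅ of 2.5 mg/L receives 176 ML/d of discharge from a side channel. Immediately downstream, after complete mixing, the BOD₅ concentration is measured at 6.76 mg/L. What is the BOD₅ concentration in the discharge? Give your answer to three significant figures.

Mass balance: 3490·2.500 + 176.0·Cₑ = 3666·6.760
→ Cₑ = (3666·6.760 − 3490·2.500) / 176.0 = 91.23 mg/L.

91.2 mg/L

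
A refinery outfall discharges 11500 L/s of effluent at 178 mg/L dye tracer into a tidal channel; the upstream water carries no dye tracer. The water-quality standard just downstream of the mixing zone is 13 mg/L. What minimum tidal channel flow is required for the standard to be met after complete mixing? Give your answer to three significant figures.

146000 L/s

Set C_mix = 13: (Q·0 + 11500·178.0) / (Q + 11500) = 13
→ Q = 11500·(178.0 − 13)/(13 − 0) = 146000 L/s.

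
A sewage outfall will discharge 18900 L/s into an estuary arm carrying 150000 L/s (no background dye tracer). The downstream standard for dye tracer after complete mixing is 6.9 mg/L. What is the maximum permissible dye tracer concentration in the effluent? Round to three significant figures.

61.7 mg/L

At the limit, (Qr·Cr + Qe·Cₑ)/(Qr + Qe) = 6.9:
Cₑ = (168900·6.9 − 150000·0) / 18900 = 61.66 mg/L.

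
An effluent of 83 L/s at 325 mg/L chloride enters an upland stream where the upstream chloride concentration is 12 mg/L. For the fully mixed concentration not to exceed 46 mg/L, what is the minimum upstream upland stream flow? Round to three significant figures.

681 L/s

Set C_mix = 46: (Q·12.00 + 83.00·325.0) / (Q + 83.00) = 46
→ Q = 83.00·(325.0 − 46)/(46 − 12.00) = 681.1 L/s.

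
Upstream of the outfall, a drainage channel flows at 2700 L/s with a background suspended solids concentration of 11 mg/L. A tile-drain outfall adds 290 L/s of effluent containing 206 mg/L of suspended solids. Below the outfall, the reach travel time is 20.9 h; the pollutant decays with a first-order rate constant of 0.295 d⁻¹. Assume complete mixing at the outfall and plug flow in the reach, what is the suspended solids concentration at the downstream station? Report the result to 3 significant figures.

Conservation of mass: C = (2700·11.00 + 290.0·206.0) / 2990 = 89440/2990 = 29.91 mg/L.
First-order decay: C = 29.91·exp(−k·t) = 29.91·0.7734 = 23.14 mg/L.

23.1 mg/L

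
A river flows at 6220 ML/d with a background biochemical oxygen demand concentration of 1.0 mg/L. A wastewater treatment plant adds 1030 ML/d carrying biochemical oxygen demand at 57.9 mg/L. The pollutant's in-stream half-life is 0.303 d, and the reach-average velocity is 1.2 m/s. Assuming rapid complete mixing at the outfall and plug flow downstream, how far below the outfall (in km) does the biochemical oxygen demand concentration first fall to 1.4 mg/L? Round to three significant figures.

84.8 km

Conservation of mass: C = (6220·1.000 + 1030·57.90) / 7250 = 65860/7250 = 9.084 mg/L.
Half-life 0.303 d → k = ln 2 / 0.303 = 2.288 d⁻¹.
Set 9.084·exp(−k·t) = 1.4 → t = ln(9.084/1.4)/k = 70630 s = 19.62 h.
Distance = v·t = 1.2·70630 = 84750 m = 84.75 km.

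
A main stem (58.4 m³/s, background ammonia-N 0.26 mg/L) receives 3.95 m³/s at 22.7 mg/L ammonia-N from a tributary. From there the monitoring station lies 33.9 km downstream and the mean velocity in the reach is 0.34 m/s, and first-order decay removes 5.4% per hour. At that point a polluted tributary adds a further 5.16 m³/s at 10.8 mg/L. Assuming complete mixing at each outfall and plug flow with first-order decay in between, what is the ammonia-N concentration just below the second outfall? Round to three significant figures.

1.16 mg/L

Flow-weighted average: C = (58.40·0.2600 + 3.950·22.70) / 62.35 = 104.8/62.35 = 1.682 mg/L; combined flow 62.35 m³/s.
Travel time t = 33.9·1000 / 0.34 = 99710 s = 27.70 h.
5.4%/h lost → k = −ln(1 − 0.054) = 0.05551 h⁻¹.
Decay over the reach: 1.682·exp(−kt) = 1.682·0.2149 = 0.3614 mg/L.
Second outfall: C = (62.35·0.3614 + 5.160·10.80)/67.51 = 1.159 mg/L.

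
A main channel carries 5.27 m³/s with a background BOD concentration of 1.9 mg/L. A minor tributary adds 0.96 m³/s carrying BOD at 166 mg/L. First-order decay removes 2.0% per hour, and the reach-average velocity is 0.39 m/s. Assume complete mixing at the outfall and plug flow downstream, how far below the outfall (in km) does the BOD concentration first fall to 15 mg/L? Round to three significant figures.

Mixed concentration C = ΣQC/ΣQ = (5.270·1.900 + 0.9600·166.0) / 6.230 = 169.4/6.230 = 27.19 mg/L.
2.0%/h lost → k = −ln(1 − 0.02) = 0.02020 h⁻¹.
Set 27.19·exp(−k·t) = 15 → t = ln(27.19/15)/k = 106000 s = 29.44 h.
Distance = v·t = 0.39·106000 = 41330 m = 41.33 km.

41.3 km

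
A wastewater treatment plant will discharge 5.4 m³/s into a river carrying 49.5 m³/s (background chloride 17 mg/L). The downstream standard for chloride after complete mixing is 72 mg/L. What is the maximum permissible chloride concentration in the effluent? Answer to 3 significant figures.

At the limit, (Qr·Cr + Qe·Cₑ)/(Qr + Qe) = 72:
Cₑ = (54.90·72 − 49.50·17.00) / 5.400 = 576.2 mg/L.

576 mg/L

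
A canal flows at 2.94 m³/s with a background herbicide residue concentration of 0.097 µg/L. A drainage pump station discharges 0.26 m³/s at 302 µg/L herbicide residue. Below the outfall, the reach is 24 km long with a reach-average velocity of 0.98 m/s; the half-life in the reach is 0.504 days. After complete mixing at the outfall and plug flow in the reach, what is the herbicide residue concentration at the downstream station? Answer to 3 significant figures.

16.7 µg/L

Mass balance: C = (2.940·0.09700 + 0.2600·302.0) / 3.200 = 78.81/3.200 = 24.63 µg/L.
Travel time t = 24·1000 / 0.98 = 24490 s = 6.803 h.
Half-life 0.504 d → k = ln 2 / 0.504 = 1.375 d⁻¹.
Decay over the reach: 24.63·exp(−kt) = 24.63·0.6772 = 16.68 µg/L.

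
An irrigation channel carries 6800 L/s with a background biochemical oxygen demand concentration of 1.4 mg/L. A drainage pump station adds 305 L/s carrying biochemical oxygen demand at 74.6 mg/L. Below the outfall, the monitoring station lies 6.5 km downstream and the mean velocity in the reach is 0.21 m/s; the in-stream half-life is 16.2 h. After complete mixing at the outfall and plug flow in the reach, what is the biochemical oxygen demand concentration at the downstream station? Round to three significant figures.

3.14 mg/L

After mixing, C = (6800·1.400 + 305.0·74.60) / 7105 = 32270/7105 = 4.542 mg/L.
Travel time t = 6.5·1000 / 0.21 = 30950 s = 8.598 h.
Half-life 16.2 h → k = ln 2 / 16.2 = 0.04279 h⁻¹ = 1.027 d⁻¹.
After decay, C = 4.542 × e^(−kt) = 4.542 × 0.6922 = 3.144 mg/L.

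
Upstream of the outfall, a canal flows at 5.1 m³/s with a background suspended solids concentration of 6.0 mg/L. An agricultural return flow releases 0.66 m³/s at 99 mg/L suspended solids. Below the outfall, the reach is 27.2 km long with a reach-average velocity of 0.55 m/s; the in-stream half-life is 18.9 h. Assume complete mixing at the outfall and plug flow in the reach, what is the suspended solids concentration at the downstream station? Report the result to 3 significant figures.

After mixing, C = (5.100·6.000 + 0.6600·99.00) / 5.760 = 95.94/5.760 = 16.66 mg/L.
Travel time t = 27.2·1000 / 0.55 = 49450 s = 13.74 h.
Half-life 18.9 h → k = ln 2 / 18.9 = 0.03667 h⁻¹ = 0.8802 d⁻¹.
After decay, C = 16.66 × e^(−kt) = 16.66 × 0.6042 = 10.06 mg/L.

10.1 mg/L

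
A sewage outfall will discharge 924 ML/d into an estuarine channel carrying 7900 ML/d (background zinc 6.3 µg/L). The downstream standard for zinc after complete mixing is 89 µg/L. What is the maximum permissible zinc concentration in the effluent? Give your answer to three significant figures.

796 µg/L

At the limit, (Qr·Cr + Qe·Cₑ)/(Qr + Qe) = 89:
Cₑ = (8824·89 − 7900·6.300) / 924.0 = 796.1 µg/L.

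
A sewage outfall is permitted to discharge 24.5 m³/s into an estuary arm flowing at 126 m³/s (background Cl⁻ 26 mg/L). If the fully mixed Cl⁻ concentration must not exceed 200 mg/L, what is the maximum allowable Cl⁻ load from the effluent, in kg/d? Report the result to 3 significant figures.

Mass balance at the limit: 126.0·26.00 + 24.50·Cₑ = 150.5·200 → Cₑ = 1095 mg/L.
Load = 24.50 m³/s × 1095 g/m³ × 86 400 s/d = 2318000 kg/d.

2320000 kg/d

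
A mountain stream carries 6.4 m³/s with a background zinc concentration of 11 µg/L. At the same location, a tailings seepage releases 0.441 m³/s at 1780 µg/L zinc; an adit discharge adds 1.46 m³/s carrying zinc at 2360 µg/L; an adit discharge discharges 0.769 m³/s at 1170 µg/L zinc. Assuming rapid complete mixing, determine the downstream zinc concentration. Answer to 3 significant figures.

573 µg/L

Mass balance: C = (6.400·11.00 + 0.4410·1780 + 1.460·2360 + 0.7690·1170) / 9.070 = 5201/9.070 = 573.4 µg/L.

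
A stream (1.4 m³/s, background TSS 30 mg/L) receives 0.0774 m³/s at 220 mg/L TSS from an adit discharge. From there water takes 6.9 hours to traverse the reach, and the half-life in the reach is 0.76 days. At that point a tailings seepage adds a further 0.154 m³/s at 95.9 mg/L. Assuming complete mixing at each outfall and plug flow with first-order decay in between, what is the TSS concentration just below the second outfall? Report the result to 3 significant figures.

Flow-weighted average: C = (1.400·30.00 + 0.07740·220.0) / 1.477 = 59.03/1.477 = 39.95 mg/L; combined flow 1.477 m³/s.
Half-life 0.76 d → k = ln 2 / 0.76 = 0.9120 d⁻¹.
Decay over the reach: 39.95·exp(−kt) = 39.95·0.7693 = 30.74 mg/L.
Second outfall: C = (1.477·30.74 + 0.1540·95.90)/1.631 = 36.89 mg/L.

36.9 mg/L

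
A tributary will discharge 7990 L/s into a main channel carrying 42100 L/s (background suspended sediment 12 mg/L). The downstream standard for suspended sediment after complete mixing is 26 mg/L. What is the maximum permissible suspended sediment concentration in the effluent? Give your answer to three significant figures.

99.8 mg/L

At the limit, (Qr·Cr + Qe·Cₑ)/(Qr + Qe) = 26:
Cₑ = (50090·26 − 42100·12.00) / 7990 = 99.77 mg/L.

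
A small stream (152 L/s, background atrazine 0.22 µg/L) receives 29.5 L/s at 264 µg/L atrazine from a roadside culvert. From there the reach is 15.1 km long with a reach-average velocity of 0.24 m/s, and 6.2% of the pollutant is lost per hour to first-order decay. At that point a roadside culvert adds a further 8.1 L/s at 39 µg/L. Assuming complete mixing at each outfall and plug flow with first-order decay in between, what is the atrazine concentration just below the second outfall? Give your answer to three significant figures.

15.1 µg/L

After mixing, C = (152.0·0.2200 + 29.50·264.0) / 181.5 = 7821/181.5 = 43.09 µg/L; combined flow 181.5 L/s.
Travel time t = 15.1·1000 / 0.24 = 62920 s = 17.48 h.
6.2%/h lost → k = −ln(1 − 0.062) = 0.06401 h⁻¹.
Decay over the reach: 43.09·exp(−kt) = 43.09·0.3267 = 14.08 µg/L.
At the second outfall, C = (181.5·14.08 + 8.100·39.00) / (181.5 + 8.100) = 15.14 µg/L.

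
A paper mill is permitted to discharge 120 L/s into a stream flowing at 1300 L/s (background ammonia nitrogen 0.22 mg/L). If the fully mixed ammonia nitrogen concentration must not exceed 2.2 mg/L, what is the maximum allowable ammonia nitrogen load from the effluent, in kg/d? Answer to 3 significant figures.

Mass balance at the limit: 1300·0.2200 + 120.0·Cₑ = 1420·2.2 → Cₑ = 23.65 mg/L.
120.0 L/s = 0.1200 m³/s. Load = 0.1200 m³/s × 23.65 g/m³ × 86 400 s/d = 245.2 kg/d.

245 kg/d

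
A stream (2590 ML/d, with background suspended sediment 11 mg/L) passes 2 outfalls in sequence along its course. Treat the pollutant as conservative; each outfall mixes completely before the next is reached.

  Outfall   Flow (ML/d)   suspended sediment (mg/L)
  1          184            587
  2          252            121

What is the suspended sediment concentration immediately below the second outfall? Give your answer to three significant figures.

55.2 mg/L

Below outfall 1: Q → 2774 ML/d, C = (2590·11.00 + 184.0·587.0)/2774 = 49.21 mg/L.
Below outfall 2: Q → 3026 ML/d, C = (2774·49.21 + 252.0·121.0)/3026 = 55.19 mg/L.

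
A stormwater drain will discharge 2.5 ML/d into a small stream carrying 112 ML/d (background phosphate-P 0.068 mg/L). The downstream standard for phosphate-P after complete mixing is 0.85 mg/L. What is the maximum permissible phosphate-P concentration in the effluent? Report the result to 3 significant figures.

At the limit, (Qr·Cr + Qe·Cₑ)/(Qr + Qe) = 0.85:
Cₑ = (114.5·0.85 − 112.0·0.06800) / 2.500 = 35.88 mg/L.

35.9 mg/L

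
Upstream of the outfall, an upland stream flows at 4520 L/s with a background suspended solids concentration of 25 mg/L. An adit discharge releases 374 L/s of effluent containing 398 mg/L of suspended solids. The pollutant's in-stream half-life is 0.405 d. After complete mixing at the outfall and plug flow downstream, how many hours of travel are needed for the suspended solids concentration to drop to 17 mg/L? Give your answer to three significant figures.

Mixed concentration C = ΣQC/ΣQ = (4520·25.00 + 374.0·398.0) / 4894 = 261900/4894 = 53.50 mg/L.
Half-life 0.405 d → k = ln 2 / 0.405 = 1.711 d⁻¹.
53.50·exp(−k·t) = 17 → t = ln(53.50/17)/k = 57880 s = 16.08 h.

16.1 h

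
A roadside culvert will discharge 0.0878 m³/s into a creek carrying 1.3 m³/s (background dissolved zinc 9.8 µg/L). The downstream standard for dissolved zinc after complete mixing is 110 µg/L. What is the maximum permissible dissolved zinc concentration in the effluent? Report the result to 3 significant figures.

At the limit, (Qr·Cr + Qe·Cₑ)/(Qr + Qe) = 110:
Cₑ = (1.388·110 − 1.300·9.800) / 0.08780 = 1594 µg/L.

1590 µg/L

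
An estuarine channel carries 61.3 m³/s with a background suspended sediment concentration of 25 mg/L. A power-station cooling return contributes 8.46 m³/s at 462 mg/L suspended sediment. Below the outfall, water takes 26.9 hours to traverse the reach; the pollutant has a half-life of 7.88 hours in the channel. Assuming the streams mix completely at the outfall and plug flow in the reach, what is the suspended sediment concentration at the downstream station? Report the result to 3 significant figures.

7.32 mg/L

Flow-weighted average: C = (61.30·25.00 + 8.460·462.0) / 69.76 = 5441/69.76 = 78.00 mg/L.
Half-life 7.88 h → k = ln 2 / 7.88 = 0.08796 h⁻¹ = 2.111 d⁻¹.
Decay over the reach: 78.00·exp(−kt) = 78.00·0.09384 = 7.319 mg/L.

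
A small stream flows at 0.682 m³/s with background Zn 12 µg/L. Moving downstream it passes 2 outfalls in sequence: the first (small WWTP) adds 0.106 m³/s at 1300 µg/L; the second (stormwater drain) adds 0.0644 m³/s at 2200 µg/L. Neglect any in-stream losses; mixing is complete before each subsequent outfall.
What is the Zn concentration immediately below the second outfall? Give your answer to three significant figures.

After outfall 1: Q = 0.6820 + 0.1060 = 0.7880 m³/s; C = (0.6820·12.00 + 0.1060·1300)/0.7880 = 185.3 µg/L.
After outfall 2: Q = 0.7880 + 0.06440 = 0.8524 m³/s; C = (0.7880·185.3 + 0.06440·2200)/0.8524 = 337.5 µg/L.

337 µg/L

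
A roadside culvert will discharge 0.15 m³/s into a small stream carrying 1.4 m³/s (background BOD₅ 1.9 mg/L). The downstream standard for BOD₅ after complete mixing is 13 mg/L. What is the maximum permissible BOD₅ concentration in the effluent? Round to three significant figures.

At the limit, (Qr·Cr + Qe·Cₑ)/(Qr + Qe) = 13:
Cₑ = (1.550·13 − 1.400·1.900) / 0.1500 = 116.6 mg/L.

117 mg/L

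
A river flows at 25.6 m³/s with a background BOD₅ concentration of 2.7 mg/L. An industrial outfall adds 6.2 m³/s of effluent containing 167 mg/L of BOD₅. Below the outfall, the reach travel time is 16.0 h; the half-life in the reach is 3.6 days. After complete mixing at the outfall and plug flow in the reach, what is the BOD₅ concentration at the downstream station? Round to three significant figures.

30.5 mg/L

Mass balance: C = (25.60·2.700 + 6.200·167.0) / 31.80 = 1105/31.80 = 34.73 mg/L.
Half-life 3.6 d → k = ln 2 / 3.6 = 0.1925 d⁻¹.
After decay, C = 34.73 × e^(−kt) = 34.73 × 0.8795 = 30.55 mg/L.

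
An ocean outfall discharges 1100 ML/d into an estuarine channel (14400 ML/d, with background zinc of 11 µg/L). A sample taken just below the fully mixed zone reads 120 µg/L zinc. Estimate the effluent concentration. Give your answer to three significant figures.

1550 µg/L

Mass balance: 14400·11.00 + 1100·Cₑ = 15500·120.0
→ Cₑ = (15500·120.0 − 14400·11.00) / 1100 = 1547 µg/L.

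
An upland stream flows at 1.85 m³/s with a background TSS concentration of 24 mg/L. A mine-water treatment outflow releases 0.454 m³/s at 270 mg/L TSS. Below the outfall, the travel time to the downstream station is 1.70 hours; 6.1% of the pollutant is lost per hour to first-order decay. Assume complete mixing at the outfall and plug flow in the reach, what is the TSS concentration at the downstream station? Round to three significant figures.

65.1 mg/L

Conservation of mass: C = (1.850·24.00 + 0.4540·270.0) / 2.304 = 167.0/2.304 = 72.47 mg/L.
6.1%/h lost → k = −ln(1 − 0.061) = 0.06294 h⁻¹.
Decay over the reach: 72.47·exp(−kt) = 72.47·0.8985 = 65.12 mg/L.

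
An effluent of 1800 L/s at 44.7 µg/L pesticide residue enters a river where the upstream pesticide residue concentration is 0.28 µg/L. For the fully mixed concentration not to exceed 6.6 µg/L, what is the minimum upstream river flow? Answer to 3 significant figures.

Set C_mix = 6.6: (Q·0.2800 + 1800·44.70) / (Q + 1800) = 6.6
→ Q = 1800·(44.70 − 6.6)/(6.6 − 0.2800) = 10850 L/s.

10900 L/s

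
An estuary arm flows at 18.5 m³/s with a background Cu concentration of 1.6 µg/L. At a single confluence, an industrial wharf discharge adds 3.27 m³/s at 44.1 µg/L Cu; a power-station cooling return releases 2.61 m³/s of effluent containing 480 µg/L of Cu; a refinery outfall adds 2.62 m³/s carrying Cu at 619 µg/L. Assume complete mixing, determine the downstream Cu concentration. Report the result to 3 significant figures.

Conservation of mass: C = (18.50·1.600 + 3.270·44.10 + 2.610·480.0 + 2.620·619.0) / 27.00 = 3048/27.00 = 112.9 µg/L.

113 µg/L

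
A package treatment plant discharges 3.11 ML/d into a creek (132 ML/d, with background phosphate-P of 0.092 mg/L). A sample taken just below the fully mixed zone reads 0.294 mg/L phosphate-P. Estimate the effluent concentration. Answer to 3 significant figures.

Mass balance: 132.0·0.09200 + 3.110·Cₑ = 135.1·0.2940
→ Cₑ = (135.1·0.2940 − 132.0·0.09200) / 3.110 = 8.868 mg/L.

8.87 mg/L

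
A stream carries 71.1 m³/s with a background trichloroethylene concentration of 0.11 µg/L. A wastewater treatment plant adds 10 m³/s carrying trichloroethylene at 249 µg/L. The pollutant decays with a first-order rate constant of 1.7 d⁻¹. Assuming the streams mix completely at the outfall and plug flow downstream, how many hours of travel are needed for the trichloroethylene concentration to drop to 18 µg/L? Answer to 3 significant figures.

7.58 h

Mixed concentration C = ΣQC/ΣQ = (71.10·0.1100 + 10.00·249.0) / 81.10 = 2498/81.10 = 30.80 µg/L.
30.80·exp(−k·t) = 18 → t = ln(30.80/18)/k = 27300 s = 7.583 h.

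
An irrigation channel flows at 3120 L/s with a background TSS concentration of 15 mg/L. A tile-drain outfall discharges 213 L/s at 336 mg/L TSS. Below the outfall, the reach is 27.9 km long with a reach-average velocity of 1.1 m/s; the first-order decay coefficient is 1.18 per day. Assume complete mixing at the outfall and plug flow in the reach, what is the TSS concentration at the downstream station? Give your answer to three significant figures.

25.1 mg/L

Mass balance: C = (3120·15.00 + 213.0·336.0) / 3333 = 118400/3333 = 35.51 mg/L.
Travel time t = 27.9·1000 / 1.1 = 25360 s = 7.045 h.
Decay over the reach: 35.51·exp(−kt) = 35.51·0.7072 = 25.12 mg/L.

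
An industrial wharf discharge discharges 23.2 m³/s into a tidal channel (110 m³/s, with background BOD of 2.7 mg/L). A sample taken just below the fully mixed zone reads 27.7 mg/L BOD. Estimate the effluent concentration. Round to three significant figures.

Mass balance: 110.0·2.700 + 23.20·Cₑ = 133.2·27.70
→ Cₑ = (133.2·27.70 − 110.0·2.700) / 23.20 = 146.2 mg/L.

146 mg/L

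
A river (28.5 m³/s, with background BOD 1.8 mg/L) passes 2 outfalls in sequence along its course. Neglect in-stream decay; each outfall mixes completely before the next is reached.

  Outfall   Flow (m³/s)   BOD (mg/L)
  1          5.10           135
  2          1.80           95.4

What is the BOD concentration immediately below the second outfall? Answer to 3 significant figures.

25.7 mg/L

After outfall 1: Q = 28.50 + 5.100 = 33.60 m³/s; C = (28.50·1.800 + 5.100·135.0)/33.60 = 22.02 mg/L.
After outfall 2: Q = 33.60 + 1.800 = 35.40 m³/s; C = (33.60·22.02 + 1.800·95.40)/35.40 = 25.75 mg/L.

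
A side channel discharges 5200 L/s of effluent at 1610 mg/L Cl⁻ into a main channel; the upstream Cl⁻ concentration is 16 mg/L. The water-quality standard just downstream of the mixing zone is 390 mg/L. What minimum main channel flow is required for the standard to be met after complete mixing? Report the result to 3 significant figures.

Set C_mix = 390: (Q·16.00 + 5200·1610) / (Q + 5200) = 390
→ Q = 5200·(1610 − 390)/(390 − 16.00) = 16960 L/s.

17000 L/s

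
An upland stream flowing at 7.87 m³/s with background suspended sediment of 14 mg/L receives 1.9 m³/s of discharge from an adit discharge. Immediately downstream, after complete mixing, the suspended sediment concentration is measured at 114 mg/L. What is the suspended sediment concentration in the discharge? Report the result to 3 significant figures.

Mass balance: 7.870·14.00 + 1.900·Cₑ = 9.770·114.0
→ Cₑ = (9.770·114.0 − 7.870·14.00) / 1.900 = 528.2 mg/L.

528 mg/L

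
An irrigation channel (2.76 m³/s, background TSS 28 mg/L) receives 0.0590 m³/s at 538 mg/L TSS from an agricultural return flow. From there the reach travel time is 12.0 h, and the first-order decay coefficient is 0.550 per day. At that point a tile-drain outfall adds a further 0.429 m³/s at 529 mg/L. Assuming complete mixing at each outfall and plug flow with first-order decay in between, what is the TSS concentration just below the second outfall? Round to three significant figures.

Conservation of mass: C = (2.760·28.00 + 0.05900·538.0) / 2.819 = 109.0/2.819 = 38.67 mg/L; combined flow 2.819 m³/s.
After decay, C = 38.67 × e^(−kt) = 38.67 × 0.7596 = 29.38 mg/L.
Second outfall: C = (2.819·29.38 + 0.4290·529.0)/3.248 = 95.37 mg/L.

95.4 mg/L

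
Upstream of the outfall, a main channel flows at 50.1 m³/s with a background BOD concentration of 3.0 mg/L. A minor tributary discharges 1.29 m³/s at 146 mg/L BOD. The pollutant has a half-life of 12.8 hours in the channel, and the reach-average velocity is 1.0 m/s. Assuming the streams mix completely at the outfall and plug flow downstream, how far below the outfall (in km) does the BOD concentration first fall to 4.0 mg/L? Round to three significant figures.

33.2 km

After mixing, C = (50.10·3.000 + 1.290·146.0) / 51.39 = 338.6/51.39 = 6.590 mg/L.
Half-life 12.8 h → k = ln 2 / 12.8 = 0.05415 h⁻¹ = 1.300 d⁻¹.
Set 6.590·exp(−k·t) = 4.0 → t = ln(6.590/4.0)/k = 33190 s = 9.218 h.
Distance = v·t = 1.0·33190 = 33190 m = 33.19 km.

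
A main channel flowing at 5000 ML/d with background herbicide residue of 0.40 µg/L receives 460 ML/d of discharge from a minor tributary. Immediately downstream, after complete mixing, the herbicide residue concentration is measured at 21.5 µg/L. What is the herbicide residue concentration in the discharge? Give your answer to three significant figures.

251 µg/L

Mass balance: 5000·0.4000 + 460.0·Cₑ = 5460·21.50
→ Cₑ = (5460·21.50 − 5000·0.4000) / 460.0 = 250.8 µg/L.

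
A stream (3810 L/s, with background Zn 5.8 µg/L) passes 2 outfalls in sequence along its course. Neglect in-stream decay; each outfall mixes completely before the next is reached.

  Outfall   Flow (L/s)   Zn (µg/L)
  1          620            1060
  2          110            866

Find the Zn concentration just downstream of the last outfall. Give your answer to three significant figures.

171 µg/L

After outfall 1: Q = 3810 + 620.0 = 4430 L/s; C = (3810·5.800 + 620.0·1060)/4430 = 153.3 µg/L.
After outfall 2: Q = 4430 + 110.0 = 4540 L/s; C = (4430·153.3 + 110.0·866.0)/4540 = 170.6 µg/L.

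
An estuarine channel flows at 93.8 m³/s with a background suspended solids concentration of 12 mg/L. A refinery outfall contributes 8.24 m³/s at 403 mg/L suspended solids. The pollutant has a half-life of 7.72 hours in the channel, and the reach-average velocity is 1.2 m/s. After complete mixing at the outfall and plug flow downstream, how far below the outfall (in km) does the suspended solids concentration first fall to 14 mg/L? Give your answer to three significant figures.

54.6 km

Mass balance: C = (93.80·12.00 + 8.240·403.0) / 102.0 = 4446/102.0 = 43.57 mg/L.
Half-life 7.72 h → k = ln 2 / 7.72 = 0.08979 h⁻¹ = 2.155 d⁻¹.
Set 43.57·exp(−k·t) = 14 → t = ln(43.57/14)/k = 45520 s = 12.65 h.
Distance = v·t = 1.2·45520 = 54630 m = 54.63 km.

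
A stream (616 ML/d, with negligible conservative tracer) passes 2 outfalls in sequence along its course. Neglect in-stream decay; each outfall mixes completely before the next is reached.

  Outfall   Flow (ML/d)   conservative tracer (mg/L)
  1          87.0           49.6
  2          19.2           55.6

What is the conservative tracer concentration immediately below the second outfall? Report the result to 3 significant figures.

7.45 mg/L

Below outfall 1: Q → 703.0 ML/d, C = (616.0·0 + 87.00·49.60)/703.0 = 6.138 mg/L.
Below outfall 2: Q → 722.2 ML/d, C = (703.0·6.138 + 19.20·55.60)/722.2 = 7.453 mg/L.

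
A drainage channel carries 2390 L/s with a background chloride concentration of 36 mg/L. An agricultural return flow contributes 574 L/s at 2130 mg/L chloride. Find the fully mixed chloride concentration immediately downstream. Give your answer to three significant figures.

Conservation of mass: C = (2390·36.00 + 574.0·2130) / 2964 = 1309000/2964 = 441.5 mg/L.

442 mg/L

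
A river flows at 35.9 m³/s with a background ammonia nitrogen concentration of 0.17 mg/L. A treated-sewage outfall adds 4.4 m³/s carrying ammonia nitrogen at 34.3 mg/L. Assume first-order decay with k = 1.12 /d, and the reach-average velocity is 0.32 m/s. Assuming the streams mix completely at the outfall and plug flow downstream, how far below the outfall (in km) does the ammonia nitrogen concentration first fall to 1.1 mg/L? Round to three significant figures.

31.2 km

After mixing, C = (35.90·0.1700 + 4.400·34.30) / 40.30 = 157.0/40.30 = 3.896 mg/L.
Set 3.896·exp(−k·t) = 1.1 → t = ln(3.896/1.1)/k = 97560 s = 27.10 h.
Distance = v·t = 0.32·97560 = 31220 m = 31.22 km.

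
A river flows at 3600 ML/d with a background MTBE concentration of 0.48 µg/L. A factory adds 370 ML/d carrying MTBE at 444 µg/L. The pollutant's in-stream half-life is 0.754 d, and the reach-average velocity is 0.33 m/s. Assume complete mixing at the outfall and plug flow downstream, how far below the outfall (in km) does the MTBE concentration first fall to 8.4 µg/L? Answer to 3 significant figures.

Mixed concentration C = ΣQC/ΣQ = (3600·0.4800 + 370.0·444.0) / 3970 = 166000/3970 = 41.82 µg/L.
Half-life 0.754 d → k = ln 2 / 0.754 = 0.9193 d⁻¹.
Set 41.82·exp(−k·t) = 8.4 → t = ln(41.82/8.4)/k = 150800 s = 41.90 h.
Distance = v·t = 0.33·150800 = 49780 m = 49.78 km.

49.8 km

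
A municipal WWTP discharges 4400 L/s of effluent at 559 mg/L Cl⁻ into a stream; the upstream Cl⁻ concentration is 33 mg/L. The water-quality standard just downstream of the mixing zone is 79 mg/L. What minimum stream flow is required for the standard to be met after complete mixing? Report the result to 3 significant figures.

Set C_mix = 79: (Q·33.00 + 4400·559.0) / (Q + 4400) = 79
→ Q = 4400·(559.0 − 79)/(79 − 33.00) = 45910 L/s.

45900 L/s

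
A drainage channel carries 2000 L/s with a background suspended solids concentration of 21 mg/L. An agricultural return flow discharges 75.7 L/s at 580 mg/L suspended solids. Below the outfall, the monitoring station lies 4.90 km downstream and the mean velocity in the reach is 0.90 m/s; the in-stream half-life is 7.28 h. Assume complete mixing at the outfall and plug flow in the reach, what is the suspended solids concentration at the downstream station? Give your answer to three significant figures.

35.8 mg/L

Flow-weighted average: C = (2000·21.00 + 75.70·580.0) / 2076 = 85910/2076 = 41.39 mg/L.
Travel time t = 4.90·1000 / 0.90 = 5444 s = 1.512 h.
Half-life 7.28 h → k = ln 2 / 7.28 = 0.09521 h⁻¹ = 2.285 d⁻¹.
Decay over the reach: 41.39·exp(−kt) = 41.39·0.8659 = 35.84 mg/L.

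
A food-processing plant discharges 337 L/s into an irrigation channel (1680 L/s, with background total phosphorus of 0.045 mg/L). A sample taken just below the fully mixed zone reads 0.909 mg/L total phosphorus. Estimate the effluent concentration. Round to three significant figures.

5.22 mg/L

Mass balance: 1680·0.04500 + 337.0·Cₑ = 2017·0.9090
→ Cₑ = (2017·0.9090 − 1680·0.04500) / 337.0 = 5.216 mg/L.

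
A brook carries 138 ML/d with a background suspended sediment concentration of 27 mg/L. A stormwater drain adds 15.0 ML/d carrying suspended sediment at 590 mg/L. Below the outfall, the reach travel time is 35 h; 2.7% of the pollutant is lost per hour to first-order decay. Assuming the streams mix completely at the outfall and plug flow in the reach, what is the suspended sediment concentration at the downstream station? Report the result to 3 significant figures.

Flow-weighted average: C = (138.0·27.00 + 15.00·590.0) / 153.0 = 12580/153.0 = 82.20 mg/L.
2.7%/h lost → k = −ln(1 − 0.027) = 0.02737 h⁻¹.
Applying C = C₀e^(−kt): 82.20 × 0.3837 = 31.54 mg/L.

31.5 mg/L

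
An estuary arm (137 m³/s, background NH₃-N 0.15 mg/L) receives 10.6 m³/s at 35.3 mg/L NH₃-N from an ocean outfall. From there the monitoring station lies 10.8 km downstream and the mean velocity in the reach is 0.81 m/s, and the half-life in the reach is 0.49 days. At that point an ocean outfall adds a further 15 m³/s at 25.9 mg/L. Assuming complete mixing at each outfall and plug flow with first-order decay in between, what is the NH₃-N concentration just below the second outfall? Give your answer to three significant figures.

4.34 mg/L

After mixing, C = (137.0·0.1500 + 10.60·35.30) / 147.6 = 394.7/147.6 = 2.674 mg/L; combined flow 147.6 m³/s.
Travel time t = 10.8·1000 / 0.81 = 13330 s = 3.704 h.
Half-life 0.49 d → k = ln 2 / 0.49 = 1.415 d⁻¹.
Applying C = C₀e^(−kt): 2.674 × 0.8039 = 2.150 mg/L.
Second outfall: C = (147.6·2.150 + 15.00·25.90)/162.6 = 4.341 mg/L.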